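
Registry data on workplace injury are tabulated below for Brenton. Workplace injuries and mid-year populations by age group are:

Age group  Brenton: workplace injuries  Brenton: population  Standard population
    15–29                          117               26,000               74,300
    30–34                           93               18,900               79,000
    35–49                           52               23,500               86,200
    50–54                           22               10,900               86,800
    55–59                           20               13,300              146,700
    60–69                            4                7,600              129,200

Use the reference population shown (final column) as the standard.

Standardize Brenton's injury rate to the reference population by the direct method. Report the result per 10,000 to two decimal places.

22.88

Age-specific rates per 10,000 for Brenton: 45.00, 49.21, 22.13, 20.18, 15.04, 5.26.
Standard total = 602,200; weights = 0.1234, 0.1312, 0.1431, 0.1441, 0.2436, 0.2145.
Standardized rate: 0.1234×45.00 + 0.1312×49.21 + 0.1431×22.13 + 0.1441×20.18 + 0.2436×15.04 + 0.2145×5.26 = 22.8764 per 10,000.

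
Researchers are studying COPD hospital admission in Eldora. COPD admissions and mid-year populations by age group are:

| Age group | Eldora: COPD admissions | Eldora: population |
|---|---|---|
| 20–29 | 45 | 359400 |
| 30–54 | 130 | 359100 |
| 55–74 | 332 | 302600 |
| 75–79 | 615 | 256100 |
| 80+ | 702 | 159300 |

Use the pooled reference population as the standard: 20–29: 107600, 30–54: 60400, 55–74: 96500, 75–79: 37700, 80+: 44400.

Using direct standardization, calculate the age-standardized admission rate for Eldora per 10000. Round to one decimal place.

12.3

Age-specific rates per 10000 for Eldora: 1.25, 3.62, 10.97, 24.01, 44.07.
Standard total = 346600; weights = 0.3104, 0.1743, 0.2784, 0.1088, 0.1281.
Standardized rate: 0.3104×1.25 + 0.1743×3.62 + 0.2784×10.97 + 0.1088×24.01 + 0.1281×44.07 = 12.3314 per 10000.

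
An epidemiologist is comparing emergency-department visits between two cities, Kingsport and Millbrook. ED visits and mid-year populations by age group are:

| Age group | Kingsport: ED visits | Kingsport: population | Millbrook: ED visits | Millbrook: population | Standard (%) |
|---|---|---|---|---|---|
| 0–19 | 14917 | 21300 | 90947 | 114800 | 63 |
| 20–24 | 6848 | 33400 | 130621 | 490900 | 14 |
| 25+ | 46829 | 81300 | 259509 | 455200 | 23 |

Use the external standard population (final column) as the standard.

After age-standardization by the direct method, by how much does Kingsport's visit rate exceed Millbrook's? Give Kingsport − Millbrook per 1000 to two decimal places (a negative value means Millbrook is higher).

-65.08

Age-specific rates per 1000 for Kingsport: 700.329, 205.030, 576.002.
For Millbrook: 792.221, 266.085, 570.099.
Standard weights: 0.63, 0.14, 0.23.
Kingsport: 0.6300×700.329 + 0.1400×205.030 + 0.2300×576.002 = 602.3918 per 1000.
Millbrook: 0.6300×792.221 + 0.1400×266.085 + 0.2300×570.099 = 667.4740 per 1000.
Difference = 602.3918 − 667.4740 = -65.0822.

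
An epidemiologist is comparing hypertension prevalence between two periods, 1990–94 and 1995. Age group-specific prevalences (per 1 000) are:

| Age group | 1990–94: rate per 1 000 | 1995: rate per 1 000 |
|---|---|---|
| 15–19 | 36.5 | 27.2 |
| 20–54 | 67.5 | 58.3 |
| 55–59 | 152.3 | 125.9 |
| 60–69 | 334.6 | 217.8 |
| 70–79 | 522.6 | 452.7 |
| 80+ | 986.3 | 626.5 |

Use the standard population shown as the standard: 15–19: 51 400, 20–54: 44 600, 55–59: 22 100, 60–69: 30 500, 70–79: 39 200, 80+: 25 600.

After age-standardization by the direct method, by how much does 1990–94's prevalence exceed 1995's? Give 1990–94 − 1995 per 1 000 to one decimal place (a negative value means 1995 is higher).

Standard total = 213 400; weights = 0.2409, 0.2090, 0.1036, 0.1429, 0.1837, 0.1200.
1990–94: 0.2409×36.5 + 0.2090×67.5 + 0.1036×152.3 + 0.1429×334.6 + 0.1837×522.6 + 0.1200×986.3 = 300.8104 per 1 000.
1995: 0.2409×27.2 + 0.2090×58.3 + 0.1036×125.9 + 0.1429×217.8 + 0.1837×452.7 + 0.1200×626.5 = 221.2174 per 1 000.
Difference = 300.8104 − 221.2174 = 79.5930.

79.6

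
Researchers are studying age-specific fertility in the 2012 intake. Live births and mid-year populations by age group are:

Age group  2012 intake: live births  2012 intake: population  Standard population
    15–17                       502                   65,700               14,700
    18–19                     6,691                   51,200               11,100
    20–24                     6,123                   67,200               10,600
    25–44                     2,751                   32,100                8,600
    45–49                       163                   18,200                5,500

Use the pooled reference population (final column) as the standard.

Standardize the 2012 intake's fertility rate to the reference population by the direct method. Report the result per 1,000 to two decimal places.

65.64

Age-specific rates per 1,000 for the 2012 intake: 7.641, 130.684, 91.116, 85.701, 8.956.
Standard total = 50,500; weights = 0.2911, 0.2198, 0.2099, 0.1703, 0.1089.
Standardized rate: 0.2911×7.641 + 0.2198×130.684 + 0.2099×91.116 + 0.1703×85.701 + 0.1089×8.956 = 65.6440 per 1,000.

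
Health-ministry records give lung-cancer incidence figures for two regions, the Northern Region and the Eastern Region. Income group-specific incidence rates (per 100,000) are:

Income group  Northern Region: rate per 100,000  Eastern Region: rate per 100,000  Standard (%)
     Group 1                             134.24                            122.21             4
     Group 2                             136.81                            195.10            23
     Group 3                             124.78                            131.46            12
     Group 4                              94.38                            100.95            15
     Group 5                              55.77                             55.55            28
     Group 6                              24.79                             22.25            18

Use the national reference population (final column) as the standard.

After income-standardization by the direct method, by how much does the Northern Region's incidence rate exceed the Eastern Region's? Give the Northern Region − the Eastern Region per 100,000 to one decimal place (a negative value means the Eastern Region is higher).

-14.2

Standard weights: 0.04, 0.23, 0.12, 0.15, 0.28, 0.18.
The Northern Region: 0.0400×134.24 + 0.2300×136.81 + 0.1200×124.78 + 0.1500×94.38 + 0.2800×55.77 + 0.1800×24.79 = 86.0443 per 100,000.
The Eastern Region: 0.0400×122.21 + 0.2300×195.10 + 0.1200×131.46 + 0.1500×100.95 + 0.2800×55.55 + 0.1800×22.25 = 100.2381 per 100,000.
Difference = 86.0443 − 100.2381 = -14.1938.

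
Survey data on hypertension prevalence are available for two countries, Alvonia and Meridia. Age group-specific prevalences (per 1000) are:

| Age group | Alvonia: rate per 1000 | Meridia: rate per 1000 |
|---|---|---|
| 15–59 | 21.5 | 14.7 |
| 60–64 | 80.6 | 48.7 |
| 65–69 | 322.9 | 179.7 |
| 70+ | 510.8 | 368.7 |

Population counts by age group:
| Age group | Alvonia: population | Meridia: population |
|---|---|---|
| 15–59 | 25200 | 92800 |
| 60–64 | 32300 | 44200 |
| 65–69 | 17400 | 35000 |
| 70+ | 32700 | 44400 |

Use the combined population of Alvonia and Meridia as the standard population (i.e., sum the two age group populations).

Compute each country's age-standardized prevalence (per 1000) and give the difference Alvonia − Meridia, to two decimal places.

66.98

Combined standard total = 324000; weights = 0.3642, 0.2361, 0.1617, 0.2380.
Alvonia: 0.3642×21.5 + 0.2361×80.6 + 0.1617×322.9 + 0.2380×510.8 = 200.6344 per 1000.
Meridia: 0.3642×14.7 + 0.2361×48.7 + 0.1617×179.7 + 0.2380×368.7 = 133.6519 per 1000.
Difference = 200.6344 − 133.6519 = 66.9825.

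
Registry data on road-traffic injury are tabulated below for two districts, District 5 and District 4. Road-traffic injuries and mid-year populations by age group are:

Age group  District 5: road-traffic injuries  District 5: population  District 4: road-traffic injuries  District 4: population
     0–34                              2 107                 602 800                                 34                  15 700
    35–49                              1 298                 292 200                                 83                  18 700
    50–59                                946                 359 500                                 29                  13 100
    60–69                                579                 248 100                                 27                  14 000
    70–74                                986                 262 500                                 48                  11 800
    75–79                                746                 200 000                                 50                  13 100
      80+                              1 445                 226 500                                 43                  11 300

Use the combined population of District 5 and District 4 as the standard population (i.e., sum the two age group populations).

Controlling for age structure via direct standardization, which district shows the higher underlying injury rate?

District 5

Age-specific rates per 100 000 for District 5: 349.54, 444.22, 263.14, 233.37, 375.62, 373.00, 637.97.
For District 4: 216.56, 443.85, 221.37, 192.86, 406.78, 381.68, 380.53.
Combined standard total = 2 289 300; weights = 0.2702, 0.1358, 0.1628, 0.1145, 0.1198, 0.0931, 0.1039.
District 5: 0.2702×349.54 + 0.1358×444.22 + 0.1628×263.14 + 0.1145×233.37 + 0.1198×375.62 + 0.0931×373.00 + 0.1039×637.97 = 370.3039 per 100 000.
District 4: 0.2702×216.56 + 0.1358×443.85 + 0.1628×221.37 + 0.1145×192.86 + 0.1198×406.78 + 0.0931×381.68 + 0.1039×380.53 = 300.6916 per 100 000.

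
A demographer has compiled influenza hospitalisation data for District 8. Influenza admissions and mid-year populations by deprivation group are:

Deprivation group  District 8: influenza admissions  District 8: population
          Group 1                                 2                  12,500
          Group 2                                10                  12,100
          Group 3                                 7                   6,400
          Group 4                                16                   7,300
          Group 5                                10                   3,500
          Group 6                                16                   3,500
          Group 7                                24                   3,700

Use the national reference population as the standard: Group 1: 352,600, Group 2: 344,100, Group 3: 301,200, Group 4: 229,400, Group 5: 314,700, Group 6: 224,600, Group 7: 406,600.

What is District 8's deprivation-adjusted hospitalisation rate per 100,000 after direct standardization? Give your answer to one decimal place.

Deprivation-specific rates per 100,000 for District 8: 16.00, 82.64, 109.38, 219.18, 285.71, 457.14, 648.65.
Standard total = 2,173,200; weights = 0.1622, 0.1583, 0.1386, 0.1056, 0.1448, 0.1033, 0.1871.
Standardized rate: 0.1622×16.00 + 0.1583×82.64 + 0.1386×109.38 + 0.1056×219.18 + 0.1448×285.71 + 0.1033×457.14 + 0.1871×648.65 = 263.9573 per 100,000.

264.0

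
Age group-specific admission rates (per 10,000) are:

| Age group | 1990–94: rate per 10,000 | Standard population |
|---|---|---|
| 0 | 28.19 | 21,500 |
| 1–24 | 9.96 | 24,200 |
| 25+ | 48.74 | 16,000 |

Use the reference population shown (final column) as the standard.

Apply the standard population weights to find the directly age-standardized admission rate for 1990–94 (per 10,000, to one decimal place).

26.4

Standard total = 61,700; weights = 0.3485, 0.3922, 0.2593.
Standardized rate: 0.3485×28.19 + 0.3922×9.96 + 0.2593×48.74 = 26.3688 per 10,000.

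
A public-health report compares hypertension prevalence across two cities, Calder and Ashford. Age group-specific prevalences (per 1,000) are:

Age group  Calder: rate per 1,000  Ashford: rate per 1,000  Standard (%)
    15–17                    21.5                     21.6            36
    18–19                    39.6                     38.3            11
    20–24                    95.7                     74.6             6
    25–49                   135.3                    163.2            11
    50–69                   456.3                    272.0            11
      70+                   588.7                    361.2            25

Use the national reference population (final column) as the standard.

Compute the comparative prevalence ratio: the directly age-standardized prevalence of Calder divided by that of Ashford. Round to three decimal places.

1.488

Standard weights: 0.36, 0.11, 0.06, 0.11, 0.11, 0.25.
Calder: 0.3600×21.5 + 0.1100×39.6 + 0.0600×95.7 + 0.1100×135.3 + 0.1100×456.3 + 0.2500×588.7 = 230.0890 per 1,000.
Ashford: 0.3600×21.6 + 0.1100×38.3 + 0.0600×74.6 + 0.1100×163.2 + 0.1100×272.0 + 0.2500×361.2 = 154.6370 per 1,000.
Ratio = 230.0890 ÷ 154.6370 = 1.48793.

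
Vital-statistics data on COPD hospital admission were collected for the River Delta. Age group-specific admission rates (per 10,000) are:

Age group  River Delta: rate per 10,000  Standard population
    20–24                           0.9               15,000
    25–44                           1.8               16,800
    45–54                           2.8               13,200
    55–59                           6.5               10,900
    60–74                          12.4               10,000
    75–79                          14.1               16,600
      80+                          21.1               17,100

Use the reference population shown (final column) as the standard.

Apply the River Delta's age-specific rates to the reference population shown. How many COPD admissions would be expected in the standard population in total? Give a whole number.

87

Expected COPD admissions = Σ (standard pop × age-specific rate ÷ 10,000)
= 15,000×0.9/10,000 + 16,800×1.8/10,000 + 13,200×2.8/10,000 + 10,900×6.5/10,000 + 10,000×12.4/10,000 + 16,600×14.1/10,000 + 17,100×21.1/10,000
= 1.35 + 3.02 + 3.70 + 7.08 + 12.40 + 23.41 + 36.08 = 87.04.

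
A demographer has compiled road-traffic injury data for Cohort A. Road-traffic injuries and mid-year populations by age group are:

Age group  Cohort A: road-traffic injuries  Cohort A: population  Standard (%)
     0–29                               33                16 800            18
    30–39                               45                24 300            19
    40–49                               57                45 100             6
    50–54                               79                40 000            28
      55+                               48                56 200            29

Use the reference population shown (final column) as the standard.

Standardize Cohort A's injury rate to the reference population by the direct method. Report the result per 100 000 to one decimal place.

Age-specific rates per 100 000 for Cohort A: 196.43, 185.19, 126.39, 197.50, 85.41.
Standard weights: 0.18, 0.19, 0.06, 0.28, 0.29.
Standardized rate: 0.1800×196.43 + 0.1900×185.19 + 0.0600×126.39 + 0.2800×197.50 + 0.2900×85.41 = 158.1942 per 100 000.

158.2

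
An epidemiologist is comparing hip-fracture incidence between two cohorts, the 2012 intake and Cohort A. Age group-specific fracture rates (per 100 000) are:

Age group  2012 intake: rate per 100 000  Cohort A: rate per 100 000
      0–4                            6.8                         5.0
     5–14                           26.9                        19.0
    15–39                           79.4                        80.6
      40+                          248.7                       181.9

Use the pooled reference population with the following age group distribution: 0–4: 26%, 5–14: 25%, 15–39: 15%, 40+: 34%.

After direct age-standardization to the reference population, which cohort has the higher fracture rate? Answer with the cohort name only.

2012 intake

Standard weights: 0.26, 0.25, 0.15, 0.34.
The 2012 intake: 0.2600×6.8 + 0.2500×26.9 + 0.1500×79.4 + 0.3400×248.7 = 104.9610 per 100 000.
Cohort A: 0.2600×5.0 + 0.2500×19.0 + 0.1500×80.6 + 0.3400×181.9 = 79.9860 per 100 000.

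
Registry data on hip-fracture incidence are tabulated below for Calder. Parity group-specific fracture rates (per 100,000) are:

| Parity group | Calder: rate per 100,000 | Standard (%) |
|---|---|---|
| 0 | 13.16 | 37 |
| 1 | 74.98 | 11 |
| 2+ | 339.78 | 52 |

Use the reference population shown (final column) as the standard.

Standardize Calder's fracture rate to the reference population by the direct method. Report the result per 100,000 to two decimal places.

Standard weights: 0.37, 0.11, 0.52.
Standardized rate: 0.3700×13.16 + 0.1100×74.98 + 0.5200×339.78 = 189.8026 per 100,000.

189.80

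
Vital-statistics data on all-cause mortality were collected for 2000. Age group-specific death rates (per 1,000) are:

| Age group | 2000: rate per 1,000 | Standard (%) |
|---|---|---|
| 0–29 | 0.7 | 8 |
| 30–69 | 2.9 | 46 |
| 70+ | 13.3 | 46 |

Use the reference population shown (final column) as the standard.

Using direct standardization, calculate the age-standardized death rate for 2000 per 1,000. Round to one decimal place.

Standard weights: 0.08, 0.46, 0.46.
Standardized rate: 0.0800×0.7 + 0.4600×2.9 + 0.4600×13.3 = 7.5080 per 1,000.

7.5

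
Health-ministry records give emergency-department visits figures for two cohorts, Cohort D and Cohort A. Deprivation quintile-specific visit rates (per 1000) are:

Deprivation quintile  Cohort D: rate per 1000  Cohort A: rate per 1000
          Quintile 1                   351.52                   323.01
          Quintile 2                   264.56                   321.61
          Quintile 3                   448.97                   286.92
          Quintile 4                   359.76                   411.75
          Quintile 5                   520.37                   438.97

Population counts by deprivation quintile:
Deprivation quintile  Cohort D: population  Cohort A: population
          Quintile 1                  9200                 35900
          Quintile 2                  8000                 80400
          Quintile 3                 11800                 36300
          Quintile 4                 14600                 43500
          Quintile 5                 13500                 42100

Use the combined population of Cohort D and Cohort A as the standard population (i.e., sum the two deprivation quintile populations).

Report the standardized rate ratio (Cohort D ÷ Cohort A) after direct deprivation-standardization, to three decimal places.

1.053

Combined standard total = 295300; weights = 0.1527, 0.2994, 0.1629, 0.1967, 0.1883.
Cohort D: 0.1527×351.52 + 0.2994×264.56 + 0.1629×448.97 + 0.1967×359.76 + 0.1883×520.37 = 374.7739 per 1000.
Cohort A: 0.1527×323.01 + 0.2994×321.61 + 0.1629×286.92 + 0.1967×411.75 + 0.1883×438.97 = 356.0052 per 1000.
Ratio = 374.7739 ÷ 356.0052 = 1.05272.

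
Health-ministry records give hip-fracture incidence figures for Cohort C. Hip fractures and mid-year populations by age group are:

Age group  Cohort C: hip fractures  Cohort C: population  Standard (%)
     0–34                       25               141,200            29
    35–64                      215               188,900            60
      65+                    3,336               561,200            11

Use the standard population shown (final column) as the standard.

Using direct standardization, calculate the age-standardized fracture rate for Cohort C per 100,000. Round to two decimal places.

138.81

Age-specific rates per 100,000 for Cohort C: 17.71, 113.82, 594.44.
Standard weights: 0.29, 0.60, 0.11.
Standardized rate: 0.2900×17.71 + 0.6000×113.82 + 0.1100×594.44 = 138.8131 per 100,000.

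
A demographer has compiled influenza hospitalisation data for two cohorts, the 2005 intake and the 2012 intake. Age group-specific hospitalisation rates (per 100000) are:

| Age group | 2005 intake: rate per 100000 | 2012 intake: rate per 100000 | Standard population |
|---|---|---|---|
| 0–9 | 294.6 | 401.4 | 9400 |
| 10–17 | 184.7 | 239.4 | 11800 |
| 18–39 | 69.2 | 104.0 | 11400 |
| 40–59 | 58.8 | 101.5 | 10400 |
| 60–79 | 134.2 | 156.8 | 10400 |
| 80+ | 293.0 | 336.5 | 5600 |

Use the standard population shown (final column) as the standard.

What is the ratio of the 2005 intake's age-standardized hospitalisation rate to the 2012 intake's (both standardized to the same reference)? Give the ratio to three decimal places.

Standard total = 59000; weights = 0.1593, 0.2000, 0.1932, 0.1763, 0.1763, 0.0949.
The 2005 intake: 0.1593×294.6 + 0.2000×184.7 + 0.1932×69.2 + 0.1763×58.8 + 0.1763×134.2 + 0.0949×293.0 = 159.0776 per 100000.
The 2012 intake: 0.1593×401.4 + 0.2000×239.4 + 0.1932×104.0 + 0.1763×101.5 + 0.1763×156.8 + 0.0949×336.5 = 209.3966 per 100000.
Ratio = 159.0776 ÷ 209.3966 = 0.75970.

0.760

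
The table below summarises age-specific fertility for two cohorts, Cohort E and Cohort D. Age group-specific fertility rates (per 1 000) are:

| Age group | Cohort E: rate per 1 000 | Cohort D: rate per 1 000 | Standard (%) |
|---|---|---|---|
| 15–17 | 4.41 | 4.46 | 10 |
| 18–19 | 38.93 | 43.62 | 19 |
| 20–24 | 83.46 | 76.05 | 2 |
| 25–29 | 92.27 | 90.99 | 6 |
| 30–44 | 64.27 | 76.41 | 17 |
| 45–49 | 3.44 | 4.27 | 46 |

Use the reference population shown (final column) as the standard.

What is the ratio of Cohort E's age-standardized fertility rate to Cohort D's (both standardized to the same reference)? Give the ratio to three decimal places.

0.898

Standard weights: 0.10, 0.19, 0.02, 0.06, 0.17, 0.46.
Cohort E: 0.1000×4.41 + 0.1900×38.93 + 0.0200×83.46 + 0.0600×92.27 + 0.1700×64.27 + 0.4600×3.44 = 27.5514 per 1 000.
Cohort D: 0.1000×4.46 + 0.1900×43.62 + 0.0200×76.05 + 0.0600×90.99 + 0.1700×76.41 + 0.4600×4.27 = 30.6681 per 1 000.
Ratio = 27.5514 ÷ 30.6681 = 0.89837.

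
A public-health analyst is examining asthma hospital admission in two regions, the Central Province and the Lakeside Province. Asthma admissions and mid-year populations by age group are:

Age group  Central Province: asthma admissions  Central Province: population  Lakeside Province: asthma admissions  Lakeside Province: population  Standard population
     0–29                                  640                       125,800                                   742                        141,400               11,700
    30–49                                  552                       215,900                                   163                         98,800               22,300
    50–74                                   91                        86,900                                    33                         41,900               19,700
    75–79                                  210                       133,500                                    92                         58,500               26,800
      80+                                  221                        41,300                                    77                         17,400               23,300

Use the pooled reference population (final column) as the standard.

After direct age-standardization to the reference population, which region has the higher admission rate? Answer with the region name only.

Central Province

Age-specific rates per 10,000 for the Central Province: 50.87, 25.57, 10.47, 15.73, 53.51.
For the Lakeside Province: 52.48, 16.50, 7.88, 15.73, 44.25.
Standard total = 103,800; weights = 0.1127, 0.2148, 0.1898, 0.2582, 0.2245.
The Central Province: 0.1127×50.87 + 0.2148×25.57 + 0.1898×10.47 + 0.2582×15.73 + 0.2245×53.51 = 29.2876 per 10,000.
The Lakeside Province: 0.1127×52.48 + 0.2148×16.50 + 0.1898×7.88 + 0.2582×15.73 + 0.2245×44.25 = 24.9478 per 10,000.
The crude rates (28.41 vs 30.92) would put the Lakeside Province higher, but that reflects its age composition; once standardized to a common age structure, the Central Province has the higher underlying rate.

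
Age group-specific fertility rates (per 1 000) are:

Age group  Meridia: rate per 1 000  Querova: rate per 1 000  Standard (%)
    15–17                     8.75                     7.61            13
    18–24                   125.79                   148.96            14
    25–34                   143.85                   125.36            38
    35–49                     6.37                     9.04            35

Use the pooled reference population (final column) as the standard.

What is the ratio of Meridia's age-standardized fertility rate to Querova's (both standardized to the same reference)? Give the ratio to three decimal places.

1.041

Standard weights: 0.13, 0.14, 0.38, 0.35.
Meridia: 0.1300×8.75 + 0.1400×125.79 + 0.3800×143.85 + 0.3500×6.37 = 75.6406 per 1 000.
Querova: 0.1300×7.61 + 0.1400×148.96 + 0.3800×125.36 + 0.3500×9.04 = 72.6445 per 1 000.
Ratio = 75.6406 ÷ 72.6445 = 1.04124.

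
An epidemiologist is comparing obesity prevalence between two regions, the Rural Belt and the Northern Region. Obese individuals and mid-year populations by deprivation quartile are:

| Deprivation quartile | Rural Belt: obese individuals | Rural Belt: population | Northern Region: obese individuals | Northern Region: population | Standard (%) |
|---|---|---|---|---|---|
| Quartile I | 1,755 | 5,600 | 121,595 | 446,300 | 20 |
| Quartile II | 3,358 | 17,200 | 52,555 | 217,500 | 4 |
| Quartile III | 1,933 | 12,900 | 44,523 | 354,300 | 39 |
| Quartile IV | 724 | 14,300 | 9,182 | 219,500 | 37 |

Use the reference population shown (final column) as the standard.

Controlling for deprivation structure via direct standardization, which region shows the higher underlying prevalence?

Deprivation-specific rates per 1,000 for the Rural Belt: 313.393, 195.233, 149.845, 50.629.
For the Northern Region: 272.451, 241.632, 125.665, 41.831.
Standard weights: 0.20, 0.04, 0.39, 0.37.
The Rural Belt: 0.2000×313.393 + 0.0400×195.233 + 0.3900×149.845 + 0.3700×50.629 = 147.6603 per 1,000.
The Northern Region: 0.2000×272.451 + 0.0400×241.632 + 0.3900×125.665 + 0.3700×41.831 = 128.6424 per 1,000.
The crude rates (155.40 vs 184.11) would put the Northern Region higher, but that reflects its deprivation composition; once standardized to a common deprivation structure, the Rural Belt has the higher underlying rate.

Rural Belt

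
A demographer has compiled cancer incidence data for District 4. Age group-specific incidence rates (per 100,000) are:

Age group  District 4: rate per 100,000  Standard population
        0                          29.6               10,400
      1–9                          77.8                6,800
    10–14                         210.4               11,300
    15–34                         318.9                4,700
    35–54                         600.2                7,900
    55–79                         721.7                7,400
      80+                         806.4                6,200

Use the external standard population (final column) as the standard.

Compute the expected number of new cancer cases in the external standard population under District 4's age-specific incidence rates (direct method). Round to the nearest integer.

Expected new cancer cases = Σ (standard pop × age-specific rate ÷ 100,000)
= 10,400×29.6/100,000 + 6,800×77.8/100,000 + 11,300×210.4/100,000 + 4,700×318.9/100,000 + 7,900×600.2/100,000 + 7,400×721.7/100,000 + 6,200×806.4/100,000
= 3.08 + 5.29 + 23.78 + 14.99 + 47.42 + 53.41 + 50.00 = 197.95.

198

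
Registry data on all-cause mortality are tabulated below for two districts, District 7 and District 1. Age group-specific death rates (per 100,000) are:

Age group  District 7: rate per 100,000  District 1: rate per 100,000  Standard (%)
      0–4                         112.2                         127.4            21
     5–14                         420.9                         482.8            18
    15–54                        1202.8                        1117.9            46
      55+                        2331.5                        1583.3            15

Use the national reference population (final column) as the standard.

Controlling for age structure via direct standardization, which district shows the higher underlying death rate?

Standard weights: 0.21, 0.18, 0.46, 0.15.
District 7: 0.2100×112.2 + 0.1800×420.9 + 0.4600×1202.8 + 0.1500×2331.5 = 1002.3370 per 100,000.
District 1: 0.2100×127.4 + 0.1800×482.8 + 0.4600×1117.9 + 0.1500×1583.3 = 865.3870 per 100,000.

District 7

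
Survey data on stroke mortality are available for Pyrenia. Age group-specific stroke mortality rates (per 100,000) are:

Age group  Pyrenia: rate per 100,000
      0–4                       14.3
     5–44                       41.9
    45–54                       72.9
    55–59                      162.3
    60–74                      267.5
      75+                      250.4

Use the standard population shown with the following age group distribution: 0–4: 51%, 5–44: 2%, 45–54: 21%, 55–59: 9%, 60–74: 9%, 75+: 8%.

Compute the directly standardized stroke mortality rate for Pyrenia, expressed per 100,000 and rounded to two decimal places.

Standard weights: 0.51, 0.02, 0.21, 0.09, 0.09, 0.08.
Standardized rate: 0.5100×14.3 + 0.0200×41.9 + 0.2100×72.9 + 0.0900×162.3 + 0.0900×267.5 + 0.0800×250.4 = 82.1540 per 100,000.

82.15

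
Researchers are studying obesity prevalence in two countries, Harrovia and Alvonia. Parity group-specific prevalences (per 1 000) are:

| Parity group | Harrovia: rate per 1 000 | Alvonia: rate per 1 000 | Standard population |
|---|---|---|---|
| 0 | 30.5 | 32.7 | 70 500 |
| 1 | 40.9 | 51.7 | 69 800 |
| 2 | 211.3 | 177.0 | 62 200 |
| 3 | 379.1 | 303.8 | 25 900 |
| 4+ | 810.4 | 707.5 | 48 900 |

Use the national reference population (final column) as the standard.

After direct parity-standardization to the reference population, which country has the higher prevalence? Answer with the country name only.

Standard total = 277 300; weights = 0.2542, 0.2517, 0.2243, 0.0934, 0.1763.
Harrovia: 0.2542×30.5 + 0.2517×40.9 + 0.2243×211.3 + 0.0934×379.1 + 0.1763×810.4 = 243.7619 per 1 000.
Alvonia: 0.2542×32.7 + 0.2517×51.7 + 0.2243×177.0 + 0.0934×303.8 + 0.1763×707.5 = 214.1673 per 1 000.

Harrovia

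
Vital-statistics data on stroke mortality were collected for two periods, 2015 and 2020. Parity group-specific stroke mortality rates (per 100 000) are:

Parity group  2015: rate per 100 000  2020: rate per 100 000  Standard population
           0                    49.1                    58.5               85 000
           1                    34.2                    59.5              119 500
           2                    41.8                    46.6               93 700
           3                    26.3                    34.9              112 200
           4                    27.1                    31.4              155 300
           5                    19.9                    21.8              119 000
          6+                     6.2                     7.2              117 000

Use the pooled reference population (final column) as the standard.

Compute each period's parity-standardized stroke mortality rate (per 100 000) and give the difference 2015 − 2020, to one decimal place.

-7.8

Standard total = 801 700; weights = 0.1060, 0.1491, 0.1169, 0.1400, 0.1937, 0.1484, 0.1459.
2015: 0.1060×49.1 + 0.1491×34.2 + 0.1169×41.8 + 0.1400×26.3 + 0.1937×27.1 + 0.1484×19.9 + 0.1459×6.2 = 27.9781 per 100 000.
2020: 0.1060×58.5 + 0.1491×59.5 + 0.1169×46.6 + 0.1400×34.9 + 0.1937×31.4 + 0.1484×21.8 + 0.1459×7.2 = 35.7714 per 100 000.
Difference = 27.9781 − 35.7714 = -7.7933.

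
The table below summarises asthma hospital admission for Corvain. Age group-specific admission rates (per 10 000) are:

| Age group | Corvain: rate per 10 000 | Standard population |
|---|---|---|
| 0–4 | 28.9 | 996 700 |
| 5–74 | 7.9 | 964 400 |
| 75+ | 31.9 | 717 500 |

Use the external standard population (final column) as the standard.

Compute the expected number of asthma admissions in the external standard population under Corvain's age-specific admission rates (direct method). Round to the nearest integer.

5931

Expected asthma admissions = Σ (standard pop × age-specific rate ÷ 10 000)
= 996 700×28.9/10 000 + 964 400×7.9/10 000 + 717 500×31.9/10 000
= 2880.46 + 761.88 + 2288.82 = 5931.16.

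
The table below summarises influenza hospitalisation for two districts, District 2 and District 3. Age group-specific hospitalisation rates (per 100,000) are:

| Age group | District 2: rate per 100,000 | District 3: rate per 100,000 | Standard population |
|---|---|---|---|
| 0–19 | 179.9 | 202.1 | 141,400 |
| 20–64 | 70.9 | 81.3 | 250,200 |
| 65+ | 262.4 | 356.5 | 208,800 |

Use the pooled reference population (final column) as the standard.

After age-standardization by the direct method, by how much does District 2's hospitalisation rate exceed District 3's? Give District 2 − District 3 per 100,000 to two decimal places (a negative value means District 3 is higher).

Standard total = 600,400; weights = 0.2355, 0.4167, 0.3478.
District 2: 0.2355×179.9 + 0.4167×70.9 + 0.3478×262.4 = 163.1682 per 100,000.
District 3: 0.2355×202.1 + 0.4167×81.3 + 0.3478×356.5 = 205.4554 per 100,000.
Difference = 163.1682 − 205.4554 = -42.2872.

-42.29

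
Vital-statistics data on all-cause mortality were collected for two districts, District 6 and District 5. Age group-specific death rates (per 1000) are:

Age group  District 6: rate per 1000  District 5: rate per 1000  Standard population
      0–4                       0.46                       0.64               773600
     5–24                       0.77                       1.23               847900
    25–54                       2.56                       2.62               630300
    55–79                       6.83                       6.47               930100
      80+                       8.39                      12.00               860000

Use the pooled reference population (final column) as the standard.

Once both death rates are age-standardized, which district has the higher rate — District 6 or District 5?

Standard total = 4041900; weights = 0.1914, 0.2098, 0.1559, 0.2301, 0.2128.
District 6: 0.1914×0.46 + 0.2098×0.77 + 0.1559×2.56 + 0.2301×6.83 + 0.2128×8.39 = 4.0056 per 1000.
District 5: 0.1914×0.64 + 0.2098×1.23 + 0.1559×2.62 + 0.2301×6.47 + 0.2128×12.00 = 4.8312 per 1000.

District 5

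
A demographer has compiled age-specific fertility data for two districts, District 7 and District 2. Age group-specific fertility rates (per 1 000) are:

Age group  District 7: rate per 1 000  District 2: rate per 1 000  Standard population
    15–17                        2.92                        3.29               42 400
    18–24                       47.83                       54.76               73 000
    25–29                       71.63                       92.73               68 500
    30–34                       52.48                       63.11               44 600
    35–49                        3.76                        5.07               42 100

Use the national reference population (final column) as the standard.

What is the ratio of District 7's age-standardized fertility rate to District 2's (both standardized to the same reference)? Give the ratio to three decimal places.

0.815

Standard total = 270 600; weights = 0.1567, 0.2698, 0.2531, 0.1648, 0.1556.
District 7: 0.1567×2.92 + 0.2698×47.83 + 0.2531×71.63 + 0.1648×52.48 + 0.1556×3.76 = 40.7279 per 1 000.
District 2: 0.1567×3.29 + 0.2698×54.76 + 0.2531×92.73 + 0.1648×63.11 + 0.1556×5.07 = 49.9525 per 1 000.
Ratio = 40.7279 ÷ 49.9525 = 0.81533.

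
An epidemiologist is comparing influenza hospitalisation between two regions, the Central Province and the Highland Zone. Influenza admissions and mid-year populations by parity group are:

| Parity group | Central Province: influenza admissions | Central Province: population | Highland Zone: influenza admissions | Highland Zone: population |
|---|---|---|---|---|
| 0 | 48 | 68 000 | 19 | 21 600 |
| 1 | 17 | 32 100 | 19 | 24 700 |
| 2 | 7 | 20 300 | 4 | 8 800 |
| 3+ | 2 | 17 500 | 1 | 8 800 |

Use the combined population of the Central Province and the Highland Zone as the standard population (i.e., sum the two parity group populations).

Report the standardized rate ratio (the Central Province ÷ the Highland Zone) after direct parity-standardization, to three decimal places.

0.767

Parity-specific rates per 100 000 for the Central Province: 70.59, 52.96, 34.48, 11.43.
For the Highland Zone: 87.96, 76.92, 45.45, 11.36.
Combined standard total = 201 800; weights = 0.4440, 0.2815, 0.1442, 0.1303.
The Central Province: 0.4440×70.59 + 0.2815×52.96 + 0.1442×34.48 + 0.1303×11.43 = 52.7097 per 100 000.
The Highland Zone: 0.4440×87.96 + 0.2815×76.92 + 0.1442×45.45 + 0.1303×11.36 = 68.7428 per 100 000.
Ratio = 52.7097 ÷ 68.7428 = 0.76677.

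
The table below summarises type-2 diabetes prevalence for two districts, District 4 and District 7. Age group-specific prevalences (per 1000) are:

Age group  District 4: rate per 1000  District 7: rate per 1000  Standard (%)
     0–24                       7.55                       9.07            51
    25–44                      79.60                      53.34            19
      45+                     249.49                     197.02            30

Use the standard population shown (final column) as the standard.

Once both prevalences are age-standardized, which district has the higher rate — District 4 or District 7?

District 4

Standard weights: 0.51, 0.19, 0.30.
District 4: 0.5100×7.55 + 0.1900×79.60 + 0.3000×249.49 = 93.8215 per 1000.
District 7: 0.5100×9.07 + 0.1900×53.34 + 0.3000×197.02 = 73.8663 per 1000.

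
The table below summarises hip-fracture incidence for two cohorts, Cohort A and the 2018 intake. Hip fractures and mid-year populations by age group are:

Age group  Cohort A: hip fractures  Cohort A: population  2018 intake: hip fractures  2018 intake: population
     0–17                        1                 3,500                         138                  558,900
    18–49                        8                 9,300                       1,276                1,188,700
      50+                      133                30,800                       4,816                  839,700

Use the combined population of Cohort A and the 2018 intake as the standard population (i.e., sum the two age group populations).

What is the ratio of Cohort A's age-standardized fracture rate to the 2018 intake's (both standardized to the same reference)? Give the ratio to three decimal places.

0.771

Age-specific rates per 100,000 for Cohort A: 28.57, 86.02, 431.82.
For the 2018 intake: 24.69, 107.34, 573.54.
Combined standard total = 2,630,900; weights = 0.2138, 0.4554, 0.3309.
Cohort A: 0.2138×28.57 + 0.4554×86.02 + 0.3309×431.82 = 188.1562 per 100,000.
The 2018 intake: 0.2138×24.69 + 0.4554×107.34 + 0.3309×573.54 = 243.9278 per 100,000.
Ratio = 188.1562 ÷ 243.9278 = 0.77136.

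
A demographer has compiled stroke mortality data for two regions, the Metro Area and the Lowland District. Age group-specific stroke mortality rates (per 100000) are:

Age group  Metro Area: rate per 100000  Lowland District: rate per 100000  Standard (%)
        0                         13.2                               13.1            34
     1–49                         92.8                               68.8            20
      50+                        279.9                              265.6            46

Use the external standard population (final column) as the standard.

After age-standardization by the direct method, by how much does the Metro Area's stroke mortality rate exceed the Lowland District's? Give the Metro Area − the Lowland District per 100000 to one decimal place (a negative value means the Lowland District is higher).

Standard weights: 0.34, 0.20, 0.46.
The Metro Area: 0.3400×13.2 + 0.2000×92.8 + 0.4600×279.9 = 151.8020 per 100000.
The Lowland District: 0.3400×13.1 + 0.2000×68.8 + 0.4600×265.6 = 140.3900 per 100000.
Difference = 151.8020 − 140.3900 = 11.4120.

11.4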